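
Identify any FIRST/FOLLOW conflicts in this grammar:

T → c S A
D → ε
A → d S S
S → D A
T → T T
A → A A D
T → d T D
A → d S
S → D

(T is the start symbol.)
Yes. S → D A with FOLLOW(S) on { 'd' }

Nullable non-terminals: D, S.
FIRST sets used below: FIRST(D) = { ε }, FIRST(A) = { 'd' }
D has a nullable alternative but only one production, so nothing to check.

S: nullable alternative(s) S → D; FOLLOW(S) = { $, 'c', 'd' }
  S → D A: FIRST \ {ε} = { 'd' } — overlaps FOLLOW(S) on { 'd' }: CONFLICT
  S → D: FIRST \ {ε} = { } — this is the only nullable alternative, skip

A, T have no nullable alternative, so no FIRST/FOLLOW check is needed there.

So the grammar has 1 FIRST/FOLLOW conflict (marked CONFLICT above).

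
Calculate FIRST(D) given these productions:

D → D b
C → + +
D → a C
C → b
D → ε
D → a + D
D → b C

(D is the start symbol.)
{ 'a', 'b', ε }

To compute FIRST(D), examine every production with D on the left-hand side, reading each right-hand side left to right until a non-nullable symbol is reached.

From D → D b:
  - D is the symbol being defined: contributes nothing new
    D is nullable, so continue to the next symbol
  - b is a terminal: add 'b' and stop
From D → a C:
  - a is a terminal: add 'a' and stop
From D → ε:
  - ε-production, so ε ∈ FIRST(D)
From D → a + D:
  - a is a terminal: add 'a' and stop
From D → b C:
  - b is a terminal: add 'b' and stop

Collecting: FIRST(D) = { 'a', 'b', ε }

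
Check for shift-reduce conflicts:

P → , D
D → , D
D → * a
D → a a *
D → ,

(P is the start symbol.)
A shift-reduce conflict occurs when an LR(0) state has both:
  - a complete (reduce) item [A → α .] (dot at the end), and
  - a shift item [B → β . c γ] (dot before a terminal).

Augment with P' → P and build the canonical LR(0) collection (I0 = CLOSURE({[P' → . P]}), then GOTO on every symbol after a dot until no new states appear). It has 11 states:
  I0: { [P → . , D], [P' → . P] }  — shift
  I1: { [D → . * a], [D → . , D], [D → . ,], [D → . a a *], [P → , . D] }  — shift
  I2: { [P' → P .] }  — accept
  I3: { [D → * . a] }  — shift
  I4: { [D → , . D], [D → , .], [D → . * a], [D → . , D], [D → . ,], [D → . a a *] }  — shift, reduce
  I5: { [P → , D .] }  — reduce
  I6: { [D → a . a *] }  — shift
  I7: { [D → a a . *] }  — shift
  I8: { [D → a a * .] }  — reduce
  I9: { [D → , D .] }  — reduce
  I10: { [D → * a .] }  — reduce

I4 contains reduce item [D → , .] and shift items [D → . * a], [D → . ,], [D → . , D], [D → . a a *] — shift-reduce conflict.

Answer: Yes — I4: [D → , .] vs [D → . * a]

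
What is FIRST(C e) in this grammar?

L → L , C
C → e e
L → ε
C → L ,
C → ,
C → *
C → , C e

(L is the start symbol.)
{ '*', ',', 'e' }

FIRST sets of the non-terminals involved (from the grammar, by fixed-point iteration):
  FIRST(C) = { '*', ',', 'e' }

To compute FIRST(C e), process the symbols left to right:
Symbol C is a non-terminal. Add FIRST(C) \ {ε} = { '*', ',', 'e' }
C is not nullable (ε ∉ FIRST(C)), so stop here.
FIRST(C e) = { '*', ',', 'e' }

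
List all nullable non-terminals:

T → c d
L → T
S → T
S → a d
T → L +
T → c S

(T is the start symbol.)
None

A non-terminal is nullable if it can derive ε (the empty string): either it has an ε-production, or it has a production whose right-hand side consists entirely of nullable non-terminals.

There are no ε-productions, so no non-terminal can derive ε.
No non-terminals are nullable.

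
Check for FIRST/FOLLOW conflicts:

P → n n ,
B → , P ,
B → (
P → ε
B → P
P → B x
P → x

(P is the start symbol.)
A FIRST/FOLLOW conflict occurs when a non-terminal N has a nullable alternative N → β (β ⇒* ε) and another alternative N → α with FIRST(α) ∩ FOLLOW(N) ≠ ∅: on such a lookahead the parser cannot decide between expanding α and letting N vanish via β.

Nullable non-terminals: B, P.
FIRST sets used below: FIRST(P) = { '(', ',', 'n', 'x', ε }, FIRST(B) = { '(', ',', 'n', 'x', ε }

B: nullable alternative(s) B → P; FOLLOW(B) = { 'x' }
  B → , P ,: FIRST \ {ε} = { ',' } — disjoint from FOLLOW(B)
  B → (: FIRST \ {ε} = { '(' } — disjoint from FOLLOW(B)
  B → P: FIRST \ {ε} = { '(', ',', 'n', 'x' } — this is the only nullable alternative, skip

P: nullable alternative(s) P → ε; FOLLOW(P) = { $, ',', 'x' }
  P → n n ,: FIRST \ {ε} = { 'n' } — disjoint from FOLLOW(P)
  P → ε: FIRST \ {ε} = { } — this is the only nullable alternative, skip
  P → B x: FIRST \ {ε} = { '(', ',', 'n', 'x' } — overlaps FOLLOW(P) on { ',', 'x' }: CONFLICT
  P → x: FIRST \ {ε} = { 'x' } — overlaps FOLLOW(P) on { 'x' }: CONFLICT

So the grammar has 2 FIRST/FOLLOW conflicts (marked CONFLICT above).

Answer: Yes. P → B x with FOLLOW(P) on { ',', 'x' }; P → x with FOLLOW(P) on { 'x' }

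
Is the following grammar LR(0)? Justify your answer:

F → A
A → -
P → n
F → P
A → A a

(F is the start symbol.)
No. Shift-reduce conflict between [F → A .] and [A → A . a]

Augment with F' → F and build the canonical LR(0) collection (I0 = CLOSURE({[F' → . F]}), then GOTO on every symbol after a dot until no new states appear). It has 7 states:
  I0: { [A → . -], [A → . A a], [F → . A], [F → . P], [F' → . F], [P → . n] }  — shift
  I1: { [A → - .] }  — reduce
  I2: { [A → A . a], [F → A .] }  — shift, reduce
  I3: { [F' → F .] }  — accept
  I4: { [F → P .] }  — reduce
  I5: { [P → n .] }  — reduce
  I6: { [A → A a .] }  — reduce

Conflict in state I2:
  Shift-reduce conflict between [F → A .] and [A → A . a]
So the grammar is NOT LR(0).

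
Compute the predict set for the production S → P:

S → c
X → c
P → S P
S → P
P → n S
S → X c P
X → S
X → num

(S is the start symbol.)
PREDICT(S → P) = (FIRST(RHS) \ {ε}) ∪ (FOLLOW(S) if ε ∈ FIRST(RHS), i.e. RHS ⇒* ε)
FIRST(P) = { 'c', 'n', 'num' }
FIRST(P) = { 'c', 'n', 'num' }
ε ∉ FIRST(P), so FOLLOW(S) is not added.
PREDICT(S → P) = { 'c', 'n', 'num' }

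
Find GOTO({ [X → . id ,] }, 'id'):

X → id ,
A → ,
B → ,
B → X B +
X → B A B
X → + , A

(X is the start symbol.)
GOTO(I, 'id') = CLOSURE({ [A → αX.β] : [A → α.Xβ] ∈ I, X = 'id' })

Items with dot before 'id', with the dot advanced:
  [X → . id ,] → [X → id . ,]
Closure adds nothing (no advanced item has the dot before a non-terminal).

GOTO = { [X → id . ,] }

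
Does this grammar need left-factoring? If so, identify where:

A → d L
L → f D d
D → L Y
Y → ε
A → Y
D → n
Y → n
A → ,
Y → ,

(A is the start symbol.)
Left-factoring is needed when two productions for the same non-terminal
share a common prefix on the right-hand side.

Productions for A:
  A → d L
  A → Y
  A → ,
Productions for D:
  D → L Y
  D → n
Productions for Y:
  Y → ε
  Y → n
  Y → ,

No common prefixes found.

Answer: No, left-factoring is not needed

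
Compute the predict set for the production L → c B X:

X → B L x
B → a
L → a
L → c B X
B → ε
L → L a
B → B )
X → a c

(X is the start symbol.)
{ 'c' }

PREDICT(L → c B X) = (FIRST(RHS) \ {ε}) ∪ (FOLLOW(L) if ε ∈ FIRST(RHS), i.e. RHS ⇒* ε)
FIRST(c B X) = { 'c' }
ε ∉ FIRST(c B X), so FOLLOW(L) is not added.
PREDICT(L → c B X) = { 'c' }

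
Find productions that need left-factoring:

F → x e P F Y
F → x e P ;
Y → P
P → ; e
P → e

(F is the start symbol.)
Left-factoring is needed when two productions for the same non-terminal
share a common prefix on the right-hand side.

Productions for F:
  F → x e P F Y
  F → x e P ;
Productions for P:
  P → ; e
  P → e

Found common prefix 'x e P' in productions for F

Answer: Yes, F has productions with common prefix 'x e P'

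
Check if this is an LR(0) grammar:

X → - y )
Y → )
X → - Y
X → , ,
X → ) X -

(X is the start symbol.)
A grammar is LR(0) if no state in the canonical LR(0) collection has:
  - both a shift item (dot before a terminal) and a complete item (shift-reduce conflict), or
  - two or more complete items (reduce-reduce conflict; the accept item [X' → X .] counts as a complete item here).

Augment with X' → X and build the canonical LR(0) collection (I0 = CLOSURE({[X' → . X]}), then GOTO on every symbol after a dot until no new states appear). It has 12 states:
  I0: { [X → . ) X -], [X → . , ,], [X → . - Y], [X → . - y )], [X' → . X] }  — shift
  I1: { [X → ) . X -], [X → . ) X -], [X → . , ,], [X → . - Y], [X → . - y )] }  — shift
  I2: { [X → , . ,] }  — shift
  I3: { [X → - . Y], [X → - . y )], [Y → . )] }  — shift
  I4: { [X' → X .] }  — accept
  I5: { [Y → ) .] }  — reduce
  I6: { [X → - Y .] }  — reduce
  I7: { [X → - y . )] }  — shift
  I8: { [X → - y ) .] }  — reduce
  I9: { [X → , , .] }  — reduce
  I10: { [X → ) X . -] }  — shift
  I11: { [X → ) X - .] }  — reduce

Every state is either a pure shift/goto state or contains exactly one complete item and nothing to shift — no conflicts. The grammar is LR(0).

Answer: Yes, the grammar is LR(0)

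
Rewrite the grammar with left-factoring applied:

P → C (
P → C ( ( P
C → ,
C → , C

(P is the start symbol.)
P → C ( P'
P' → ε
P' → ( P
C → , C'
C' → ε
C' → C

Left-factoring transforms A → αβ₁ | αβ₂ into A → αA' and A' → β₁ | β₂
(α is the longest common prefix among the alternatives). Repeat until
no nonterminal has two alternatives with a common prefix.

Round 1: P has alternatives sharing prefix 'C ('. Introduce P': P → C ( P'
  Add: P' → ε
  Add: P' → ( P

Round 2: C has alternatives sharing prefix ','. Introduce C': C → , C'
  Add: C' → ε
  Add: C' → C

No remaining common prefixes — done.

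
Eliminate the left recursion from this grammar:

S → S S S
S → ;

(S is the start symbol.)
S → ; S'
S' → S S S'
S' → ε

S is directly left-recursive. The standard transformation for
  A → A α₁ | ... | A α_m | β₁ | ... | β_n
is
  A  → β₁ A' | ... | β_n A'
  A' → α₁ A' | ... | α_m A' | ε

S → ; becomes S → ; S'
S → S S S becomes S' → S S S'
Add S' → ε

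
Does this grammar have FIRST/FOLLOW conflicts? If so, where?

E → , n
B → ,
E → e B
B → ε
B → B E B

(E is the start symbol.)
Yes. B → ',' with FOLLOW(B) on { ',' }; B → B E B with FOLLOW(B) on { ',', 'e' }

A FIRST/FOLLOW conflict occurs when a non-terminal N has a nullable alternative N → β (β ⇒* ε) and another alternative N → α with FIRST(α) ∩ FOLLOW(N) ≠ ∅: on such a lookahead the parser cannot decide between expanding α and letting N vanish via β.

Nullable non-terminals: B.
FIRST sets used below: FIRST(B) = { ',', 'e', ε }, FIRST(E) = { ',', 'e' }

B: nullable alternative(s) B → ε; FOLLOW(B) = { $, ',', 'e' }
  B → ,: FIRST \ {ε} = { ',' } — overlaps FOLLOW(B) on { ',' }: CONFLICT
  B → ε: FIRST \ {ε} = { } — this is the only nullable alternative, skip
  B → B E B: FIRST \ {ε} = { ',', 'e' } — overlaps FOLLOW(B) on { ',', 'e' }: CONFLICT

E has no nullable alternative, so no FIRST/FOLLOW check is needed there.

So the grammar has 2 FIRST/FOLLOW conflicts (marked CONFLICT above).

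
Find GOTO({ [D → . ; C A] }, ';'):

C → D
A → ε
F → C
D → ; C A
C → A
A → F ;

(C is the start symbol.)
{ [A → . F ;], [A → .], [C → . A], [C → . D], [D → . ; C A], [D → ; . C A], [F → . C] }

GOTO(I, ';') = CLOSURE({ [A → αX.β] : [A → α.Xβ] ∈ I, X = ';' })

Items with dot before ';', with the dot advanced:
  [D → . ; C A] → [D → ; . C A]
Closure of the advanced items:
  [D → ; . C A] has the dot before C: add [C → . D], [C → . A]
  [C → . D] has the dot before D: add [D → . ; C A]
  [C → . A] has the dot before A: add [A → .], [A → . F ;]
  [A → . F ;] has the dot before F: add [F → . C]

GOTO = { [A → . F ;], [A → .], [C → . A], [C → . D], [D → . ; C A], [D → ; . C A], [F → . C] }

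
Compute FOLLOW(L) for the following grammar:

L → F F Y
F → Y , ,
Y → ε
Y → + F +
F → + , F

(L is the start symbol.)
To compute FOLLOW(L), find every occurrence of L on a right-hand side N → α L β: add FIRST(β) \ {ε}, and if β is empty or nullable also add FOLLOW(N). Iterate to a fixed point.

L is the start symbol, so $ ∈ FOLLOW(L).
L does not occur on any right-hand side.

Taking the union: FOLLOW(L) = { $ }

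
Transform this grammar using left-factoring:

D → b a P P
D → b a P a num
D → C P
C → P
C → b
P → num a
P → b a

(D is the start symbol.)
D → b a P D'
D' → P
D' → a num
D → C P
C → P
C → b
P → num a
P → b a

Left-factoring transforms A → αβ₁ | αβ₂ into A → αA' and A' → β₁ | β₂
(α is the longest common prefix among the alternatives). Repeat until
no nonterminal has two alternatives with a common prefix.

Round 1: D has alternatives sharing prefix 'b a P'. Introduce D': D → b a P D'
  Add: D' → P
  Add: D' → a num

No remaining common prefixes — done.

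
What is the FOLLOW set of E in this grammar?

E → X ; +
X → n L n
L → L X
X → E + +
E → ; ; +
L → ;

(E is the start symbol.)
To compute FOLLOW(E), find every occurrence of E on a right-hand side N → α E β: add FIRST(β) \ {ε}, and if β is empty or nullable also add FOLLOW(N). Iterate to a fixed point.

E is the start symbol, so $ ∈ FOLLOW(E).
In X → E + +: E is followed by '+' '+', add FIRST('+' '+') \ {ε} = { '+' }

Taking the union: FOLLOW(E) = { $, '+' }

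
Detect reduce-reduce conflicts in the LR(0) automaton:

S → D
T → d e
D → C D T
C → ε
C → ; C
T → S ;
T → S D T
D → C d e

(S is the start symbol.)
A reduce-reduce conflict occurs when an LR(0) state has two complete items [A → α .] and [B → β .] — both call for a reduction, and with no lookahead the parser cannot choose between them.

Augment with S' → S and build the canonical LR(0) collection (I0 = CLOSURE({[S' → . S]}), then GOTO on every symbol after a dot until no new states appear). It has 16 states:
  I0: { [C → . ; C], [C → .], [D → . C D T], [D → . C d e], [S → . D], [S' → . S] }  — shift, reduce
  I1: { [C → . ; C], [C → .], [C → ; . C] }  — shift, reduce
  I2: { [C → . ; C], [C → .], [D → . C D T], [D → . C d e], [D → C . D T], [D → C . d e] }  — shift, reduce
  I3: { [S → D .] }  — reduce
  I4: { [S' → S .] }  — accept
  I5: { [C → . ; C], [C → .], [D → . C D T], [D → . C d e], [D → C D . T], [S → . D], [T → . S ;], [T → . S D T], [T → . d e] }  — shift, reduce
  I6: { [D → C d . e] }  — shift
  I7: { [D → C d e .] }  — reduce
  I8: { [C → . ; C], [C → .], [D → . C D T], [D → . C d e], [T → S . ;], [T → S . D T] }  — shift, reduce
  I9: { [D → C D T .] }  — reduce
  I10: { [T → d . e] }  — shift
  I11: { [T → d e .] }  — reduce
  I12: { [C → . ; C], [C → .], [C → ; . C], [T → S ; .] }  — shift, 2 reduces
  I13: { [C → . ; C], [C → .], [D → . C D T], [D → . C d e], [S → . D], [T → . S ;], [T → . S D T], [T → . d e], [T → S D . T] }  — shift, reduce
  I14: { [T → S D T .] }  — reduce
  I15: { [C → ; C .] }  — reduce

I12 contains complete items [C → .], [T → S ; .] — reduce-reduce conflict.

Answer: Yes — I12: [C → .] vs [T → S ; .]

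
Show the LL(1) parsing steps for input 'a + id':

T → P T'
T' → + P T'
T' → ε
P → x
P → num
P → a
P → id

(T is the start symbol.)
Stack is shown with the top on the left.

Stack     Input     Action
--------------------------
T $       a + id $  output T → P T'
P T' $    a + id $  output P → a
a T' $    a + id $  match 'a'
T' $      + id $    output T' → + P T'
+ P T' $  + id $    match '+'
P T' $    id $      output P → id
id T' $   id $      match 'id'
T' $      $         output T' → ε
$         $         accept

The string is accepted.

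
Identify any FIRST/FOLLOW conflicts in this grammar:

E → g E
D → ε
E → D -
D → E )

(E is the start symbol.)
Yes. D → E ')' with FOLLOW(D) on { '-' }

Nullable non-terminals: D.
FIRST sets used below: FIRST(E) = { '-', 'g' }

D: nullable alternative(s) D → ε; FOLLOW(D) = { '-' }
  D → ε: FIRST \ {ε} = { } — this is the only nullable alternative, skip
  D → E ): FIRST \ {ε} = { '-', 'g' } — overlaps FOLLOW(D) on { '-' }: CONFLICT

E has no nullable alternative, so no FIRST/FOLLOW check is needed there.

So the grammar has 1 FIRST/FOLLOW conflict (marked CONFLICT above).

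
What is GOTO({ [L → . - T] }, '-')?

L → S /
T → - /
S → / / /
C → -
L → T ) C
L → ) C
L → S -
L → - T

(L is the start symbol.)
{ [L → - . T], [T → . - /] }

GOTO(I, '-') = CLOSURE({ [A → αX.β] : [A → α.Xβ] ∈ I, X = '-' })

Items with dot before '-', with the dot advanced:
  [L → . - T] → [L → - . T]
Closure of the advanced items:
  [L → - . T] has the dot before T: add [T → . - /]

GOTO = { [L → - . T], [T → . - /] }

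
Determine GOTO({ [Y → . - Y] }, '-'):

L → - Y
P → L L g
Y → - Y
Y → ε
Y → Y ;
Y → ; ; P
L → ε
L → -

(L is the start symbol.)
GOTO(I, '-') = CLOSURE({ [A → αX.β] : [A → α.Xβ] ∈ I, X = '-' })

Items with dot before '-', with the dot advanced:
  [Y → . - Y] → [Y → - . Y]
Closure of the advanced items:
  [Y → - . Y] has the dot before Y: add [Y → . - Y], [Y → .], [Y → . Y ;], [Y → . ; ; P]

GOTO = { [Y → - . Y], [Y → . - Y], [Y → . ; ; P], [Y → . Y ;], [Y → .] }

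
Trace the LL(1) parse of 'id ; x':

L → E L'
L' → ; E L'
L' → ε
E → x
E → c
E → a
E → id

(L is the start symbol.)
Stack is shown with the top on the left.

Stack     Input     Action
--------------------------
L $       id ; x $  output L → E L'
E L' $    id ; x $  output E → id
id L' $   id ; x $  match 'id'
L' $      ; x $     output L' → ; E L'
; E L' $  ; x $     match ';'
E L' $    x $       output E → x
x L' $    x $       match 'x'
L' $      $         output L' → ε
$         $         accept

The string is accepted.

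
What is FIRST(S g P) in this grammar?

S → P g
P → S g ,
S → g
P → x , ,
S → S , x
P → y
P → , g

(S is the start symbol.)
{ ',', 'g', 'x', 'y' }

FIRST sets of the non-terminals involved (from the grammar, by fixed-point iteration):
  FIRST(S) = { ',', 'g', 'x', 'y' }

To compute FIRST(S g P), process the symbols left to right:
Symbol S is a non-terminal. Add FIRST(S) \ {ε} = { ',', 'g', 'x', 'y' }
S is not nullable (ε ∉ FIRST(S)), so stop here.
FIRST(S g P) = { ',', 'g', 'x', 'y' }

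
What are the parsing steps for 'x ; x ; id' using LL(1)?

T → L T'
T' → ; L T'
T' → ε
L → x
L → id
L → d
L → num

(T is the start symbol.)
LL(1) parsing maintains a stack (initially the start symbol over $) and the input. At each step: if the stack top is a terminal, match it against the current input token; if it is a non-terminal N, replace it with the RHS of M[N, lookahead] (the unique production whose predict set contains the lookahead).

Stack is shown with the top on the left.

Stack     Input         Action
------------------------------
T $       x ; x ; id $  output T → L T'
L T' $    x ; x ; id $  output L → x
x T' $    x ; x ; id $  match 'x'
T' $      ; x ; id $    output T' → ; L T'
; L T' $  ; x ; id $    match ';'
L T' $    x ; id $      output L → x
x T' $    x ; id $      match 'x'
T' $      ; id $        output T' → ; L T'
; L T' $  ; id $        match ';'
L T' $    id $          output L → id
id T' $   id $          match 'id'
T' $      $             output T' → ε
$         $             accept

The string is accepted.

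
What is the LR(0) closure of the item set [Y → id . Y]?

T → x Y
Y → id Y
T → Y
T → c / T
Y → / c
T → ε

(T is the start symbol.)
{ [Y → . / c], [Y → . id Y], [Y → id . Y] }

Start with: [Y → id . Y]
  [Y → id . Y] has the dot before Y: add [Y → . id Y], [Y → . / c]
No further items can be added.

CLOSURE = { [Y → . / c], [Y → . id Y], [Y → id . Y] }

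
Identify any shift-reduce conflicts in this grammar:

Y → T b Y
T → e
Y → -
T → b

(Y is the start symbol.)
A shift-reduce conflict occurs when an LR(0) state has both:
  - a complete (reduce) item [A → α .] (dot at the end), and
  - a shift item [B → β . c γ] (dot before a terminal).

Augment with Y' → Y and build the canonical LR(0) collection (I0 = CLOSURE({[Y' → . Y]}), then GOTO on every symbol after a dot until no new states appear). It has 8 states:
  I0: { [T → . b], [T → . e], [Y → . -], [Y → . T b Y], [Y' → . Y] }  — shift
  I1: { [Y → - .] }  — reduce
  I2: { [Y → T . b Y] }  — shift
  I3: { [Y' → Y .] }  — accept
  I4: { [T → b .] }  — reduce
  I5: { [T → e .] }  — reduce
  I6: { [T → . b], [T → . e], [Y → . -], [Y → . T b Y], [Y → T b . Y] }  — shift
  I7: { [Y → T b Y .] }  — reduce

No state contains both a complete item and a shift item.

Answer: No shift-reduce conflicts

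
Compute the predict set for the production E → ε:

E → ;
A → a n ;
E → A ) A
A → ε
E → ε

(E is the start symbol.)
PREDICT(E → ε) = (FIRST(RHS) \ {ε}) ∪ (FOLLOW(E) if ε ∈ FIRST(RHS), i.e. RHS ⇒* ε)
The right-hand side is ε (FIRST(ε) = { ε }), so the predict set is FOLLOW(E) = { $ }
PREDICT(E → ε) = { $ }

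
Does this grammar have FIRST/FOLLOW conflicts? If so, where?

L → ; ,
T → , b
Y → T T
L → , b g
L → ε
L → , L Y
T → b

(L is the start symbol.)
Nullable non-terminals: L.

L: nullable alternative(s) L → ε; FOLLOW(L) = { $, ',', 'b' }
  L → ; ,: FIRST \ {ε} = { ';' } — disjoint from FOLLOW(L)
  L → , b g: FIRST \ {ε} = { ',' } — overlaps FOLLOW(L) on { ',' }: CONFLICT
  L → ε: FIRST \ {ε} = { } — this is the only nullable alternative, skip
  L → , L Y: FIRST \ {ε} = { ',' } — overlaps FOLLOW(L) on { ',' }: CONFLICT

T, Y have no nullable alternative, so no FIRST/FOLLOW check is needed there.

So the grammar has 2 FIRST/FOLLOW conflicts (marked CONFLICT above).

Answer: Yes. L → ',' b g with FOLLOW(L) on { ',' }; L → ',' L Y with FOLLOW(L) on { ',' }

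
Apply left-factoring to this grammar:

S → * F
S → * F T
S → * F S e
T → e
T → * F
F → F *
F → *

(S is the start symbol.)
S → * F S'
S' → ε
S' → T
S' → S e
T → e
T → * F
F → F *
F → *

Left-factoring transforms A → αβ₁ | αβ₂ into A → αA' and A' → β₁ | β₂
(α is the longest common prefix among the alternatives). Repeat until
no nonterminal has two alternatives with a common prefix.

Round 1: S has alternatives sharing prefix '* F'. Introduce S': S → * F S'
  Add: S' → ε
  Add: S' → T
  Add: S' → S e

No remaining common prefixes — done.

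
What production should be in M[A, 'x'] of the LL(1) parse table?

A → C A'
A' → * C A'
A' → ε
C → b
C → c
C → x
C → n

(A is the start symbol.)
A → C A'

To find M[A, 'x'], we find productions for A where 'x' is in the predict set (PREDICT(N → α) = (FIRST(α) \ {ε}) ∪ (FOLLOW(N) if α ⇒* ε)).

Relevant sets:
  FIRST(C) = { 'b', 'c', 'n', 'x' }

A → C A': PREDICT = { 'b', 'c', 'n', 'x' }
  'x' is in predict set, so this production goes in M[A, 'x']

M[A, 'x'] = A → C A'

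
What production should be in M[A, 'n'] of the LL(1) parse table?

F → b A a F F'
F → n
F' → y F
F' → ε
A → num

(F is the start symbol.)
Empty (error entry)

To find M[A, 'n'], we find productions for A where 'n' is in the predict set (PREDICT(N → α) = (FIRST(α) \ {ε}) ∪ (FOLLOW(N) if α ⇒* ε)).

A → num: PREDICT = { 'num' }

M[A, 'n'] is empty (no production applies)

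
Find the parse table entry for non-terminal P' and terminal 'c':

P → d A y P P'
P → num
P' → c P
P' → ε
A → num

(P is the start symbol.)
To find M[P', 'c'], we find productions for P' where 'c' is in the predict set (PREDICT(N → α) = (FIRST(α) \ {ε}) ∪ (FOLLOW(N) if α ⇒* ε)).

Relevant sets:
  FOLLOW(P') = { $, 'c' }

P' → c P: PREDICT = { 'c' }
  'c' is in predict set, so this production goes in M[P', 'c']
P' → ε: PREDICT = { $, 'c' }
  'c' is in predict set, so this production goes in M[P', 'c']

M[P', 'c'] = P' → c P, P' → ε  (a multiply-defined cell — the grammar is not LL(1))

Answer: P' → c P, P' → ε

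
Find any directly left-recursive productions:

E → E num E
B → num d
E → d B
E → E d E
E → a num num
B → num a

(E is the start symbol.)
Yes, E is left-recursive

Direct left recursion occurs when N → N α for some non-terminal N (the right-hand side begins with the left-hand side itself).

E → E num E: LEFT RECURSIVE (starts with E)
B → num d: starts with num
E → d B: starts with d
E → E d E: LEFT RECURSIVE (starts with E)
E → a num num: starts with a
B → num a: starts with num

The grammar has direct left recursion on: E.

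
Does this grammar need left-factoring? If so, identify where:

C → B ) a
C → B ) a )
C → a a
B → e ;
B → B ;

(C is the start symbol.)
Left-factoring is needed when two productions for the same non-terminal
share a common prefix on the right-hand side.

Productions for C:
  C → B ) a
  C → B ) a )
  C → a a
Productions for B:
  B → e ;
  B → B ;

Found common prefix 'B ) a' in productions for C

Answer: Yes, C has productions with common prefix 'B ) a'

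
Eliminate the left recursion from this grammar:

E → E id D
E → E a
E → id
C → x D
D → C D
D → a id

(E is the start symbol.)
E → id E'
E' → id D E'
E' → a E'
E' → ε
C → x D
D → C D
D → a id

E is directly left-recursive. The standard transformation for
  A → A α₁ | ... | A α_m | β₁ | ... | β_n
is
  A  → β₁ A' | ... | β_n A'
  A' → α₁ A' | ... | α_m A' | ε

E → id becomes E → id E'
E → E id D becomes E' → id D E'
E → E a becomes E' → a E'
Add E' → ε

Productions for other non-terminals are unchanged:
  C → x D
  D → C D
  D → a id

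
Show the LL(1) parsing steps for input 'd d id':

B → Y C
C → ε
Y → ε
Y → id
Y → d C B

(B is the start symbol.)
Stack is shown with the top on the left.

Stack        Input     Action
-----------------------------
B $          d d id $  output B → Y C
Y C $        d d id $  output Y → d C B
d C B C $    d d id $  match 'd'
C B C $      d id $    output C → ε
B C $        d id $    output B → Y C
Y C C $      d id $    output Y → d C B
d C B C C $  d id $    match 'd'
C B C C $    id $      output C → ε
B C C $      id $      output B → Y C
Y C C C $    id $      output Y → id
id C C C $   id $      match 'id'
C C C $      $         output C → ε
C C $        $         output C → ε
C $          $         output C → ε
$            $         accept

The string is accepted.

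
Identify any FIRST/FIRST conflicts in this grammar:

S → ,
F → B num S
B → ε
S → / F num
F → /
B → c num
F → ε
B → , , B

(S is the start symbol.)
No FIRST/FIRST conflicts.

A FIRST/FIRST conflict occurs when two productions N → α and N → β for the same non-terminal have FIRST(α) ∩ FIRST(β) ≠ ∅ (with ε ∈ FIRST of a nullable right-hand side, so two nullable alternatives also conflict).

FIRST sets of the non-terminals at (or reachable through a nullable prefix from) the front of some alternative:
  FIRST(B) = { ',', 'c', ε }

Productions for S:
  S → ,: FIRST = { ',' }
  S → / F num: FIRST = { '/' }
Productions for F:
  F → B num S: FIRST = { ',', 'c', 'num' }
  F → /: FIRST = { '/' }
  F → ε: FIRST = { ε }
Productions for B:
  B → ε: FIRST = { ε }
  B → c num: FIRST = { 'c' }
  B → , , B: FIRST = { ',' }

All alternatives of each non-terminal have pairwise disjoint FIRST sets.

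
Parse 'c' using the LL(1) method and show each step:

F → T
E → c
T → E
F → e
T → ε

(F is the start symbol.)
LL(1) parsing maintains a stack (initially the start symbol over $) and the input. At each step: if the stack top is a terminal, match it against the current input token; if it is a non-terminal N, replace it with the RHS of M[N, lookahead] (the unique production whose predict set contains the lookahead).

Stack is shown with the top on the left.

Stack  Input  Action
--------------------
F $    c $    output F → T
T $    c $    output T → E
E $    c $    output E → c
c $    c $    match 'c'
$      $      accept

The string is accepted.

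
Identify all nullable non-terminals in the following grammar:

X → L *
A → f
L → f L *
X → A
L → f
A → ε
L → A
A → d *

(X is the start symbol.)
{ 'A', 'L', 'X' }

A non-terminal is nullable if it can derive ε (the empty string): either it has an ε-production, or it has a production whose right-hand side consists entirely of nullable non-terminals.

ε-productions: A → ε
So A is immediately nullable.
X → A: every symbol on the right is nullable, so X is nullable too.
L → A: every symbol on the right is nullable, so L is nullable too.
Every non-terminal is now nullable.
Nullable = { 'A', 'L', 'X' }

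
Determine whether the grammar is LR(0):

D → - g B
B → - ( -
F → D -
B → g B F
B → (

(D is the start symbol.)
Yes, the grammar is LR(0)

A grammar is LR(0) if no state in the canonical LR(0) collection has:
  - both a shift item (dot before a terminal) and a complete item (shift-reduce conflict), or
  - two or more complete items (reduce-reduce conflict; the accept item [D' → D .] counts as a complete item here).

Augment with D' → D and build the canonical LR(0) collection (I0 = CLOSURE({[D' → . D]}), then GOTO on every symbol after a dot until no new states appear). It has 14 states:
  I0: { [D → . - g B], [D' → . D] }  — shift
  I1: { [D → - . g B] }  — shift
  I2: { [D' → D .] }  — accept
  I3: { [B → . (], [B → . - ( -], [B → . g B F], [D → - g . B] }  — shift
  I4: { [B → ( .] }  — reduce
  I5: { [B → - . ( -] }  — shift
  I6: { [D → - g B .] }  — reduce
  I7: { [B → . (], [B → . - ( -], [B → . g B F], [B → g . B F] }  — shift
  I8: { [B → g B . F], [D → . - g B], [F → . D -] }  — shift
  I9: { [F → D . -] }  — shift
  I10: { [B → g B F .] }  — reduce
  I11: { [F → D - .] }  — reduce
  I12: { [B → - ( . -] }  — shift
  I13: { [B → - ( - .] }  — reduce

Every state is either a pure shift/goto state or contains exactly one complete item and nothing to shift — no conflicts. The grammar is LR(0).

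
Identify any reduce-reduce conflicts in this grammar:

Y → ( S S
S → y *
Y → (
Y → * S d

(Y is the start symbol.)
No reduce-reduce conflicts

Augment with Y' → Y and build the canonical LR(0) collection (I0 = CLOSURE({[Y' → . Y]}), then GOTO on every symbol after a dot until no new states appear). It has 10 states:
  I0: { [Y → . ( S S], [Y → . (], [Y → . * S d], [Y' → . Y] }  — shift
  I1: { [S → . y *], [Y → ( . S S], [Y → ( .] }  — shift, reduce
  I2: { [S → . y *], [Y → * . S d] }  — shift
  I3: { [Y' → Y .] }  — accept
  I4: { [Y → * S . d] }  — shift
  I5: { [S → y . *] }  — shift
  I6: { [S → y * .] }  — reduce
  I7: { [Y → * S d .] }  — reduce
  I8: { [S → . y *], [Y → ( S . S] }  — shift
  I9: { [Y → ( S S .] }  — reduce

No state contains more than one complete item.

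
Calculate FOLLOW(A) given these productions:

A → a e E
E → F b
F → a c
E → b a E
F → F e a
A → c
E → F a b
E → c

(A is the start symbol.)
{ $ }

To compute FOLLOW(A), find every occurrence of A on a right-hand side N → α A β: add FIRST(β) \ {ε}, and if β is empty or nullable also add FOLLOW(N). Iterate to a fixed point.

A is the start symbol, so $ ∈ FOLLOW(A).
A does not occur on any right-hand side.

Taking the union: FOLLOW(A) = { $ }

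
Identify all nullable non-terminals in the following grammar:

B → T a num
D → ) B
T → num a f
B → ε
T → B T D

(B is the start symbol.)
A non-terminal is nullable if it can derive ε (the empty string): either it has an ε-production, or it has a production whose right-hand side consists entirely of nullable non-terminals.

ε-productions: B → ε
So B is immediately nullable.
No further non-terminal can be added: every production for the remaining non-terminals contains a terminal or a non-nullable non-terminal.
Nullable = { 'B' }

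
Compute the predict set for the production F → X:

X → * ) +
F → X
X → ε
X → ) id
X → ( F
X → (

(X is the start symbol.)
{ $, '(', ')', '*' }

PREDICT(F → X) = (FIRST(RHS) \ {ε}) ∪ (FOLLOW(F) if ε ∈ FIRST(RHS), i.e. RHS ⇒* ε)
FIRST(X) = { '(', ')', '*', ε }
FIRST(X) = { '(', ')', '*', ε }
ε ∈ FIRST(X) (the right-hand side is nullable), so add FOLLOW(F) = { $ }
PREDICT(F → X) = { $, '(', ')', '*' }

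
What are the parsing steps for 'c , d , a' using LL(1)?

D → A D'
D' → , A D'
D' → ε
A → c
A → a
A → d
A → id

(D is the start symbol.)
LL(1) parsing maintains a stack (initially the start symbol over $) and the input. At each step: if the stack top is a terminal, match it against the current input token; if it is a non-terminal N, replace it with the RHS of M[N, lookahead] (the unique production whose predict set contains the lookahead).

Stack is shown with the top on the left.

Stack     Input        Action
-----------------------------
D $       c , d , a $  output D → A D'
A D' $    c , d , a $  output A → c
c D' $    c , d , a $  match 'c'
D' $      , d , a $    output D' → , A D'
, A D' $  , d , a $    match ','
A D' $    d , a $      output A → d
d D' $    d , a $      match 'd'
D' $      , a $        output D' → , A D'
, A D' $  , a $        match ','
A D' $    a $          output A → a
a D' $    a $          match 'a'
D' $      $            output D' → ε
$         $            accept

The string is accepted.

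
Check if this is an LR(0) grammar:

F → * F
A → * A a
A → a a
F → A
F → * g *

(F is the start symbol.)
A grammar is LR(0) if no state in the canonical LR(0) collection has:
  - both a shift item (dot before a terminal) and a complete item (shift-reduce conflict), or
  - two or more complete items (reduce-reduce conflict; the accept item [F' → F .] counts as a complete item here).

Augment with F' → F and build the canonical LR(0) collection (I0 = CLOSURE({[F' → . F]}), then GOTO on every symbol after a dot until no new states appear). It has 11 states:
  I0: { [A → . * A a], [A → . a a], [F → . * F], [F → . * g *], [F → . A], [F' → . F] }  — shift
  I1: { [A → * . A a], [A → . * A a], [A → . a a], [F → * . F], [F → * . g *], [F → . * F], [F → . * g *], [F → . A] }  — shift
  I2: { [F → A .] }  — reduce
  I3: { [F' → F .] }  — accept
  I4: { [A → a . a] }  — shift
  I5: { [A → a a .] }  — reduce
  I6: { [A → * A . a], [F → A .] }  — shift, reduce
  I7: { [F → * F .] }  — reduce
  I8: { [F → * g . *] }  — shift
  I9: { [F → * g * .] }  — reduce
  I10: { [A → * A a .] }  — reduce

Conflict in state I6:
  Shift-reduce conflict between [F → A .] and [A → * A . a]
So the grammar is NOT LR(0).

Answer: No. Shift-reduce conflict between [F → A .] and [A → * A . a]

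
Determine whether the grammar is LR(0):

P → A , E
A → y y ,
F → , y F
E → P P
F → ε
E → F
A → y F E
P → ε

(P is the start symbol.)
No. Shift-reduce conflict between [P → .] and [A → . y F E]

A grammar is LR(0) if no state in the canonical LR(0) collection has:
  - both a shift item (dot before a terminal) and a complete item (shift-reduce conflict), or
  - two or more complete items (reduce-reduce conflict; the accept item [P' → P .] counts as a complete item here).

Augment with P' → P and build the canonical LR(0) collection (I0 = CLOSURE({[P' → . P]}), then GOTO on every symbol after a dot until no new states appear). It has 16 states:
  I0: { [A → . y F E], [A → . y y ,], [P → . A , E], [P → .], [P' → . P] }  — shift, reduce
  I1: { [P → A . , E] }  — shift
  I2: { [P' → P .] }  — accept
  I3: { [A → y . F E], [A → y . y ,], [F → . , y F], [F → .] }  — shift, reduce
  I4: { [F → , . y F] }  — shift
  I5: { [A → . y F E], [A → . y y ,], [A → y F . E], [E → . F], [E → . P P], [F → . , y F], [F → .], [P → . A , E], [P → .] }  — shift, 2 reduces
  I6: { [A → y y . ,] }  — shift
  I7: { [A → y y , .] }  — reduce
  I8: { [A → y F E .] }  — reduce
  I9: { [E → F .] }  — reduce
  I10: { [A → . y F E], [A → . y y ,], [E → P . P], [P → . A , E], [P → .] }  — shift, reduce
  I11: { [E → P P .] }  — reduce
  I12: { [F → , y . F], [F → . , y F], [F → .] }  — shift, reduce
  I13: { [F → , y F .] }  — reduce
  I14: { [A → . y F E], [A → . y y ,], [E → . F], [E → . P P], [F → . , y F], [F → .], [P → . A , E], [P → .], [P → A , . E] }  — shift, 2 reduces
  I15: { [P → A , E .] }  — reduce

Conflict in state I0:
  Shift-reduce conflict between [P → .] and [A → . y F E]
So the grammar is NOT LR(0).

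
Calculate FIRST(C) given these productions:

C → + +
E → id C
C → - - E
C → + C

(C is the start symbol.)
To compute FIRST(C), examine every production with C on the left-hand side, reading each right-hand side left to right until a non-nullable symbol is reached.

From C → + +:
  - '+' is a terminal: add '+' and stop
From C → - - E:
  - '-' is a terminal: add '-' and stop
From C → + C:
  - '+' is a terminal: add '+' and stop

Collecting: FIRST(C) = { '+', '-' }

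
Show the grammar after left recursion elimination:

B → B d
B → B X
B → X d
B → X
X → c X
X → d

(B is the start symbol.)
B → X d B'
B → X B'
B' → d B'
B' → X B'
B' → ε
X → c X
X → d

B is directly left-recursive. The standard transformation for
  A → A α₁ | ... | A α_m | β₁ | ... | β_n
is
  A  → β₁ A' | ... | β_n A'
  A' → α₁ A' | ... | α_m A' | ε

B → X d becomes B → X d B'
B → X becomes B → X B'
B → B d becomes B' → d B'
B → B X becomes B' → X B'
Add B' → ε

Productions for other non-terminals are unchanged:
  X → c X
  X → d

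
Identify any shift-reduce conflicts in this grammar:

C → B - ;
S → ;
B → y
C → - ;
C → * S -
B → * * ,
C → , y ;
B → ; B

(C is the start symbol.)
A shift-reduce conflict occurs when an LR(0) state has both:
  - a complete (reduce) item [A → α .] (dot at the end), and
  - a shift item [B → β . c γ] (dot before a terminal).

Augment with C' → C and build the canonical LR(0) collection (I0 = CLOSURE({[C' → . C]}), then GOTO on every symbol after a dot until no new states appear). It has 20 states:
  I0: { [B → . * * ,], [B → . ; B], [B → . y], [C → . * S -], [C → . , y ;], [C → . - ;], [C → . B - ;], [C' → . C] }  — shift
  I1: { [B → * . * ,], [C → * . S -], [S → . ;] }  — shift
  I2: { [C → , . y ;] }  — shift
  I3: { [C → - . ;] }  — shift
  I4: { [B → . * * ,], [B → . ; B], [B → . y], [B → ; . B] }  — shift
  I5: { [C → B . - ;] }  — shift
  I6: { [C' → C .] }  — accept
  I7: { [B → y .] }  — reduce
  I8: { [C → B - . ;] }  — shift
  I9: { [C → B - ; .] }  — reduce
  I10: { [B → * . * ,] }  — shift
  I11: { [B → ; B .] }  — reduce
  I12: { [B → * * . ,] }  — shift
  I13: { [B → * * , .] }  — reduce
  I14: { [C → - ; .] }  — reduce
  I15: { [C → , y . ;] }  — shift
  I16: { [C → , y ; .] }  — reduce
  I17: { [S → ; .] }  — reduce
  I18: { [C → * S . -] }  — shift
  I19: { [C → * S - .] }  — reduce

No state contains both a complete item and a shift item.

Answer: No shift-reduce conflicts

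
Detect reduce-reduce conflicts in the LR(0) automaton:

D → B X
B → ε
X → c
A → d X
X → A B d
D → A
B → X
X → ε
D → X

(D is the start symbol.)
Augment with D' → D and build the canonical LR(0) collection (I0 = CLOSURE({[D' → . D]}), then GOTO on every symbol after a dot until no new states appear). It has 13 states:
  I0: { [A → . d X], [B → . X], [B → .], [D → . A], [D → . B X], [D → . X], [D' → . D], [X → . A B d], [X → . c], [X → .] }  — shift, 2 reduces
  I1: { [A → . d X], [B → . X], [B → .], [D → A .], [X → . A B d], [X → . c], [X → .], [X → A . B d] }  — shift, 3 reduces
  I2: { [A → . d X], [D → B . X], [X → . A B d], [X → . c], [X → .] }  — shift, reduce
  I3: { [D' → D .] }  — accept
  I4: { [B → X .], [D → X .] }  — 2 reduces
  I5: { [X → c .] }  — reduce
  I6: { [A → . d X], [A → d . X], [X → . A B d], [X → . c], [X → .] }  — shift, reduce
  I7: { [A → . d X], [B → . X], [B → .], [X → . A B d], [X → . c], [X → .], [X → A . B d] }  — shift, 2 reduces
  I8: { [A → d X .] }  — reduce
  I9: { [X → A B . d] }  — shift
  I10: { [B → X .] }  — reduce
  I11: { [X → A B d .] }  — reduce
  I12: { [D → B X .] }  — reduce

I0 contains complete items [B → .], [X → .] — reduce-reduce conflict.
I1 contains complete items [B → .], [D → A .], [X → .] — reduce-reduce conflict.
I4 contains complete items [B → X .], [D → X .] — reduce-reduce conflict.
I7 contains complete items [B → .], [X → .] — reduce-reduce conflict.

Answer: Yes — I0: [B → .] vs [X → .]; I1: [B → .] vs [D → A .]; I4: [B → X .] vs [D → X .]; I7: [B → .] vs [X → .]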